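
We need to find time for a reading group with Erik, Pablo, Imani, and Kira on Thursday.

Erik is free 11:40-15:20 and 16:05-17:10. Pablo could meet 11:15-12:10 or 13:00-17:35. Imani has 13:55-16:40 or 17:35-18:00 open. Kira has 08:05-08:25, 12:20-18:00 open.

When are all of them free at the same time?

13:55-15:20, 16:05-16:40

Erik ∩ Pablo: 11:40-12:10, 13:00-15:20, 16:05-17:10.
Erik ∩ Pablo ∩ Imani: 13:55-15:20, 16:05-16:40.
Erik ∩ Pablo ∩ Imani ∩ Kira: 13:55-15:20, 16:05-16:40.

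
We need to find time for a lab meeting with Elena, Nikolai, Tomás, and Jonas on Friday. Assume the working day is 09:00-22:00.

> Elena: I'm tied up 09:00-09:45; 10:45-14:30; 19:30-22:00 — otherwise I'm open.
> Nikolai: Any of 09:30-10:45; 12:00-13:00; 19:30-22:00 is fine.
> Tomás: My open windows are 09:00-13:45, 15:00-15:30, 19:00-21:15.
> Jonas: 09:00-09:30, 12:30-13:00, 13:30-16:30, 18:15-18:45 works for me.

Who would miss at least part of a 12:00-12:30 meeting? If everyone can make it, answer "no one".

Elena free: 09:45-10:45, 14:30-19:30 (invert busy blocks within the working day).
Nikolai free: 09:30-10:45, 12:00-13:00, 19:30-22:00.
Tomás free: 09:00-13:45, 15:00-15:30, 19:00-21:15.
Jonas free: 09:00-09:30, 12:30-13:00, 13:30-16:30, 18:15-18:45.
Elena: not fully free for 12:00-12:30. Nikolai: free for 12:00-12:30. Tomás: free for 12:00-12:30. Jonas: not fully free for 12:00-12:30.

Elena, Jonas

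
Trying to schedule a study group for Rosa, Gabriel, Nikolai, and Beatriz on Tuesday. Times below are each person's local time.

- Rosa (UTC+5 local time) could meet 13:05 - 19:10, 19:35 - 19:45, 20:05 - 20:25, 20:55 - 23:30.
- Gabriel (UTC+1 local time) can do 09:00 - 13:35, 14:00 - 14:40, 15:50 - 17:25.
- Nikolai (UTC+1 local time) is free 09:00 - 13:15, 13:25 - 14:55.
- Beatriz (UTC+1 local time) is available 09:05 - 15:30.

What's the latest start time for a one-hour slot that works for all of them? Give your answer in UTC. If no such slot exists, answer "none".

Rosa in UTC: 08:05-14:10, 14:35-14:45, 15:05-15:25, 15:55-18:30 (subtract 5h to convert from UTC+5).
Gabriel in UTC: 08:00-12:35, 13:00-13:40, 14:50-16:25 (subtract 1h to convert from UTC+1).
Nikolai in UTC: 08:00-12:15, 12:25-13:55 (subtract 1h to convert from UTC+1).
Beatriz in UTC: 08:05-14:30 (subtract 1h to convert from UTC+1).
Rosa ∩ Gabriel: 08:05-12:35, 13:00-13:40, 15:05-15:25, 15:55-16:25.
Rosa ∩ Gabriel ∩ Nikolai: 08:05-12:15, 12:25-12:35, 13:00-13:40.
Rosa ∩ Gabriel ∩ Nikolai ∩ Beatriz: 08:05-12:15, 12:25-12:35, 13:00-13:40.
The last common window of at least 60 minutes is 08:05-12:15; a 60-minute meeting can start as late as 11:15 and still end by 12:15.

11:15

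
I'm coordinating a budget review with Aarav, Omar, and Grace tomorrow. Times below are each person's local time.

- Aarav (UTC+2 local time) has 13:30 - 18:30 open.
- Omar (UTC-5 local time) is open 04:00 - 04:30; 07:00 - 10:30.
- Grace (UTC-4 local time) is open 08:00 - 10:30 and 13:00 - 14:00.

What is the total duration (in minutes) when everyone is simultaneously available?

150

Aarav in UTC: 11:30-16:30 (subtract 2h to convert from UTC+2).
Omar in UTC: 09:00-09:30, 12:00-15:30 (add 5h to convert from UTC-5).
Grace in UTC: 12:00-14:30, 17:00-18:00 (add 4h to convert from UTC-4).
Aarav ∩ Omar: 12:00-15:30.
Aarav ∩ Omar ∩ Grace: 12:00-14:30.
That's a single block of 150 minutes.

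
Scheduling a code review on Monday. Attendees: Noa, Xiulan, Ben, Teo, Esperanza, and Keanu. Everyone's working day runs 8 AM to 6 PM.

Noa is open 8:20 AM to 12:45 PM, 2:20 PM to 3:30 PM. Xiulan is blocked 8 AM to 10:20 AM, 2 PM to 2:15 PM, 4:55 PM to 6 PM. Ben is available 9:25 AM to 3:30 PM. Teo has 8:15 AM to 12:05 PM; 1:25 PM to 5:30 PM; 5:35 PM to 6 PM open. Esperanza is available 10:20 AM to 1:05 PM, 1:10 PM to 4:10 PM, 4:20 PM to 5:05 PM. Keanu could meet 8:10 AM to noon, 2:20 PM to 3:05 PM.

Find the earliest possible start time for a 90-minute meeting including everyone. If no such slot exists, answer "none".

Noa free: 08:20-12:45, 14:20-15:30.
Xiulan free: 10:20-14:00, 14:15-16:55 (invert busy blocks within the working day).
Ben free: 09:25-15:30.
Teo free: 08:15-12:05, 13:25-17:30, 17:35-18:00.
Esperanza free: 10:20-13:05, 13:10-16:10, 16:20-17:05.
Keanu free: 08:10-12:00, 14:20-15:05.
Noa ∩ Xiulan: 10:20-12:45, 14:20-15:30.
Noa ∩ Xiulan ∩ Ben: 10:20-12:45, 14:20-15:30.
Noa ∩ Xiulan ∩ Ben ∩ Teo: 10:20-12:05, 14:20-15:30.
Noa ∩ Xiulan ∩ Ben ∩ Teo ∩ Esperanza: 10:20-12:05, 14:20-15:30.
Noa ∩ Xiulan ∩ Ben ∩ Teo ∩ Esperanza ∩ Keanu: 10:20-12:00, 14:20-15:05.
So the common availability across everyone is 10:20-12:00, 14:20-15:05.
The first common window of at least 90 minutes is 10:20-12:00, so the earliest start is 10:20.

10:20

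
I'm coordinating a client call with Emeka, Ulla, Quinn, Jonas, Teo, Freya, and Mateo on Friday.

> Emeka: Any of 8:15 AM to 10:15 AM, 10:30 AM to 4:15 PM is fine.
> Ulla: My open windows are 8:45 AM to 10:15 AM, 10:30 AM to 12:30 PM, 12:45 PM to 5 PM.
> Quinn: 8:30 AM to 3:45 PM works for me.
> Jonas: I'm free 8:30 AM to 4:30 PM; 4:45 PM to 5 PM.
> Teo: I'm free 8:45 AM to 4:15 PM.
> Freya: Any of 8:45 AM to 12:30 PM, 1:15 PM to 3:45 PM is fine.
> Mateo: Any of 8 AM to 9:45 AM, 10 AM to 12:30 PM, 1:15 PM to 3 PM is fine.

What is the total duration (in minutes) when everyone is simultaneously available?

300

Emeka ∩ Ulla: 08:45-10:15, 10:30-12:30, 12:45-16:15.
Emeka ∩ Ulla ∩ Quinn: 08:45-10:15, 10:30-12:30, 12:45-15:45.
Emeka ∩ Ulla ∩ Quinn ∩ Jonas: 08:45-10:15, 10:30-12:30, 12:45-15:45.
Emeka ∩ Ulla ∩ Quinn ∩ Jonas ∩ Teo: 08:45-10:15, 10:30-12:30, 12:45-15:45.
Emeka ∩ Ulla ∩ Quinn ∩ Jonas ∩ Teo ∩ Freya: 08:45-10:15, 10:30-12:30, 13:15-15:45.
Emeka ∩ Ulla ∩ Quinn ∩ Jonas ∩ Teo ∩ Freya ∩ Mateo: 08:45-09:45, 10:00-10:15, 10:30-12:30, 13:15-15:00.
Summing the common windows: 60 + 15 + 120 + 105 = 300 minutes.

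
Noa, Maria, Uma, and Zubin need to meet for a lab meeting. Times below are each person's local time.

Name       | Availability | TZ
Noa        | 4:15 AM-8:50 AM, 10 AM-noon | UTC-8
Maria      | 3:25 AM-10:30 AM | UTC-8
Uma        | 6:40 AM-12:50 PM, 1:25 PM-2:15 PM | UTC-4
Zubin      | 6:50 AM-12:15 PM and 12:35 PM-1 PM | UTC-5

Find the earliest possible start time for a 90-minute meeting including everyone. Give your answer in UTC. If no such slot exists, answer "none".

Noa in UTC: 12:15-16:50, 18:00-20:00 (add 8h to convert from UTC-8).
Maria in UTC: 11:25-18:30 (add 8h to convert from UTC-8).
Uma in UTC: 10:40-16:50, 17:25-18:15 (add 4h to convert from UTC-4).
Zubin in UTC: 11:50-17:15, 17:35-18:00 (add 5h to convert from UTC-5).
Noa ∩ Maria: 12:15-16:50, 18:00-18:30.
Noa ∩ Maria ∩ Uma: 12:15-16:50, 18:00-18:15.
Noa ∩ Maria ∩ Uma ∩ Zubin: 12:15-16:50.
Those are the intersection windows.
The first common window of at least 90 minutes is 12:15-16:50, so the earliest start is 12:15.

12:15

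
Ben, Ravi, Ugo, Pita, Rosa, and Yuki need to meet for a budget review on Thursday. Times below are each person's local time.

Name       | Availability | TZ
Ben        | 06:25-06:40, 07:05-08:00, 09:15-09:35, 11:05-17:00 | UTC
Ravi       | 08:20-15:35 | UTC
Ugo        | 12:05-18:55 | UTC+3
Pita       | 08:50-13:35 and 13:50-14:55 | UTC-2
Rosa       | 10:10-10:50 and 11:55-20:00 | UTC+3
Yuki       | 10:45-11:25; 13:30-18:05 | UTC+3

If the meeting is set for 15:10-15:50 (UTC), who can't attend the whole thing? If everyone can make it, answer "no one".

Pita, Ravi, Yuki

Ben in UTC: 06:25-06:40, 07:05-08:00, 09:15-09:35, 11:05-17:00.
Ravi in UTC: 08:20-15:35.
Ugo in UTC: 09:05-15:55 (subtract 3h to convert from UTC+3).
Pita in UTC: 10:50-15:35, 15:50-16:55 (add 2h to convert from UTC-2).
Rosa in UTC: 07:10-07:50, 08:55-17:00 (subtract 3h to convert from UTC+3).
Yuki in UTC: 07:45-08:25, 10:30-15:05 (subtract 3h to convert from UTC+3).
Ben: free for 15:10-15:50. Ravi: not fully free for 15:10-15:50. Ugo: free for 15:10-15:50. Pita: not fully free for 15:10-15:50. Rosa: free for 15:10-15:50. Yuki: not fully free for 15:10-15:50.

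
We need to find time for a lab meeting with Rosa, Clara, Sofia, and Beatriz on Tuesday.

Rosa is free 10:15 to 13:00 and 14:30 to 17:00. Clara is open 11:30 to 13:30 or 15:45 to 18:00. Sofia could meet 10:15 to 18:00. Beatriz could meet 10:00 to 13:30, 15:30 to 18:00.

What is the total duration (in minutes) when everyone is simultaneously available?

Rosa ∩ Clara: 11:30-13:00, 15:45-17:00.
Rosa ∩ Clara ∩ Sofia: 11:30-13:00, 15:45-17:00.
Rosa ∩ Clara ∩ Sofia ∩ Beatriz: 11:30-13:00, 15:45-17:00.
Those are the intersection windows.
Summing the common windows: 90 + 75 = 165 minutes.

165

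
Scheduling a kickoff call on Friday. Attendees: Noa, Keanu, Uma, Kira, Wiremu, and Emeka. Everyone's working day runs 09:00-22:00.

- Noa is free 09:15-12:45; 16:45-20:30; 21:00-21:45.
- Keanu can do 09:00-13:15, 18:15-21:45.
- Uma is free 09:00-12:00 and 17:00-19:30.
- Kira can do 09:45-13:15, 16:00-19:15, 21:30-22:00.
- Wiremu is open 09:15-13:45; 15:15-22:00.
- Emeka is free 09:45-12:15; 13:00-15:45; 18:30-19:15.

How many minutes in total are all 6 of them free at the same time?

180

Noa ∩ Keanu: 09:15-12:45, 18:15-20:30, 21:00-21:45.
Noa ∩ Keanu ∩ Uma: 09:15-12:00, 18:15-19:30.
Noa ∩ Keanu ∩ Uma ∩ Kira: 09:45-12:00, 18:15-19:15.
Noa ∩ Keanu ∩ Uma ∩ Kira ∩ Wiremu: 09:45-12:00, 18:15-19:15.
Noa ∩ Keanu ∩ Uma ∩ Kira ∩ Wiremu ∩ Emeka: 09:45-12:00, 18:30-19:15.
Summing the common windows: 135 + 45 = 180 minutes.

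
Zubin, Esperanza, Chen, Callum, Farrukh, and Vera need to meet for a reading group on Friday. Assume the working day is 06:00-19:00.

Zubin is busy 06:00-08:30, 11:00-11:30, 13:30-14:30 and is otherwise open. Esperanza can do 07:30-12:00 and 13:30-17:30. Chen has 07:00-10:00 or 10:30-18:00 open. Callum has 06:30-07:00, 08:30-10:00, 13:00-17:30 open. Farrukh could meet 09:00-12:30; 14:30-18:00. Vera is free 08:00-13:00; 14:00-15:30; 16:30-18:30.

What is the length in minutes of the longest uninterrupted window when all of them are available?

60

Zubin free: 08:30-11:00, 11:30-13:30, 14:30-19:00 (invert busy blocks within the working day).
Esperanza free: 07:30-12:00, 13:30-17:30.
Chen free: 07:00-10:00, 10:30-18:00.
Callum free: 06:30-07:00, 08:30-10:00, 13:00-17:30.
Farrukh free: 09:00-12:30, 14:30-18:00.
Vera free: 08:00-13:00, 14:00-15:30, 16:30-18:30.
Zubin ∩ Esperanza: 08:30-11:00, 11:30-12:00, 14:30-17:30.
Zubin ∩ Esperanza ∩ Chen: 08:30-10:00, 10:30-11:00, 11:30-12:00, 14:30-17:30.
Zubin ∩ Esperanza ∩ Chen ∩ Callum: 08:30-10:00, 14:30-17:30.
Zubin ∩ Esperanza ∩ Chen ∩ Callum ∩ Farrukh: 09:00-10:00, 14:30-17:30.
Zubin ∩ Esperanza ∩ Chen ∩ Callum ∩ Farrukh ∩ Vera: 09:00-10:00, 14:30-15:30, 16:30-17:30.
Those are the intersection windows.
The longest is 09:00-10:00 at 60 minutes.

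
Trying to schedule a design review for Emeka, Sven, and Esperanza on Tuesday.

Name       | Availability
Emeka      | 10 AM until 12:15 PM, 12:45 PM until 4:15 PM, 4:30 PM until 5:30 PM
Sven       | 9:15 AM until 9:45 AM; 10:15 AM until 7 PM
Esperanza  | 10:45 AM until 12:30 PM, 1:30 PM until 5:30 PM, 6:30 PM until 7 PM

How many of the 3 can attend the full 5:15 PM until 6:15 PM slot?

1

Sven can make the full 17:15-18:15 slot — that's 1.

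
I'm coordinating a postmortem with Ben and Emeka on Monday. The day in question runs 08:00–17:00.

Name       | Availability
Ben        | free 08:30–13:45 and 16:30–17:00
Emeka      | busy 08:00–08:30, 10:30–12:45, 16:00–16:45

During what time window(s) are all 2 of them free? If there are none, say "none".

Ben free: 08:30-13:45, 16:30-17:00.
Emeka free: 08:30-10:30, 12:45-16:00, 16:45-17:00 (invert busy blocks within the working day).
Ben ∩ Emeka: 08:30-10:30, 12:45-13:45, 16:45-17:00.

08:30-10:30, 12:45-13:45, 16:45-17:00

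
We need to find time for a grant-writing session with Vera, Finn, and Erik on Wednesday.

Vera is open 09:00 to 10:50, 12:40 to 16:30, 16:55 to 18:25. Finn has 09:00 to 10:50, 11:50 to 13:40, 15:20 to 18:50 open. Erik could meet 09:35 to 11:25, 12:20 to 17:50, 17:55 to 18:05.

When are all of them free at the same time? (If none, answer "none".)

Vera ∩ Finn: 09:00-10:50, 12:40-13:40, 15:20-16:30, 16:55-18:25.
Vera ∩ Finn ∩ Erik: 09:35-10:50, 12:40-13:40, 15:20-16:30, 16:55-17:50, 17:55-18:05.

09:35-10:50, 12:40-13:40, 15:20-16:30, 16:55-17:50, 17:55-18:05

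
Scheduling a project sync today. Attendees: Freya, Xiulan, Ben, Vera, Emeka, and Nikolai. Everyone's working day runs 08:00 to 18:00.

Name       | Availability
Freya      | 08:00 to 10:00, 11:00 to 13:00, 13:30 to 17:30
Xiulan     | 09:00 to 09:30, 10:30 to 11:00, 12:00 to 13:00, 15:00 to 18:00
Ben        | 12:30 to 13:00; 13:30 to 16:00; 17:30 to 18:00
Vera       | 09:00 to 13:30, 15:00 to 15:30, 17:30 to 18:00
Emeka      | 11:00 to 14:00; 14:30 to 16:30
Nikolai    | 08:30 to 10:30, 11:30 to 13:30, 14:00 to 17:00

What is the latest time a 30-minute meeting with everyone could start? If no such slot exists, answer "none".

15:00

Freya ∩ Xiulan: 09:00-09:30, 12:00-13:00, 15:00-17:30.
Freya ∩ Xiulan ∩ Ben: 12:30-13:00, 15:00-16:00.
Freya ∩ Xiulan ∩ Ben ∩ Vera: 12:30-13:00, 15:00-15:30.
Freya ∩ Xiulan ∩ Ben ∩ Vera ∩ Emeka: 12:30-13:00, 15:00-15:30.
Freya ∩ Xiulan ∩ Ben ∩ Vera ∩ Emeka ∩ Nikolai: 12:30-13:00, 15:00-15:30.
Those are the intersection windows.
The last common window of at least 30 minutes is 15:00-15:30; a 30-minute meeting can start as late as 15:00 and still end by 15:30.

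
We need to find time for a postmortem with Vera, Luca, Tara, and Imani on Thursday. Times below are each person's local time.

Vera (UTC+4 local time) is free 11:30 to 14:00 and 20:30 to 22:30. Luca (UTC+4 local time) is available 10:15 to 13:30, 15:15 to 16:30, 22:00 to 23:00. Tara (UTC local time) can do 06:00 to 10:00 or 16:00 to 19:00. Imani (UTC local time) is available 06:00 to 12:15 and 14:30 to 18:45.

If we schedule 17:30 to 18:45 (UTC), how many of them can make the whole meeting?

Vera in UTC: 07:30-10:00, 16:30-18:30 (subtract 4h to convert from UTC+4).
Luca in UTC: 06:15-09:30, 11:15-12:30, 18:00-19:00 (subtract 4h to convert from UTC+4).
Tara in UTC: 06:00-10:00, 16:00-19:00.
Imani in UTC: 06:00-12:15, 14:30-18:45.
Tara and Imani can make the full 17:30-18:45 slot — that's 2.

2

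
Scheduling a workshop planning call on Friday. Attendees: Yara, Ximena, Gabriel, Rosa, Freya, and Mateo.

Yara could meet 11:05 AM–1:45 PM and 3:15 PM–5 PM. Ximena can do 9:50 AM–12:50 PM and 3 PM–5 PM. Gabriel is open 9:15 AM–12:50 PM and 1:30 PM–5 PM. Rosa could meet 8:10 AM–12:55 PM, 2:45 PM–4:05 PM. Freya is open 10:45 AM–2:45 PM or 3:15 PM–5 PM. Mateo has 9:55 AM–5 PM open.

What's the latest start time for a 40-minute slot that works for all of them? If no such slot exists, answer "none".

Yara ∩ Ximena: 11:05-12:50, 15:15-17:00.
Yara ∩ Ximena ∩ Gabriel: 11:05-12:50, 15:15-17:00.
Yara ∩ Ximena ∩ Gabriel ∩ Rosa: 11:05-12:50, 15:15-16:05.
Yara ∩ Ximena ∩ Gabriel ∩ Rosa ∩ Freya: 11:05-12:50, 15:15-16:05.
Yara ∩ Ximena ∩ Gabriel ∩ Rosa ∩ Freya ∩ Mateo: 11:05-12:50, 15:15-16:05.
Those are the intersection windows.
The last common window of at least 40 minutes is 15:15-16:05; a 40-minute meeting can start as late as 15:25 and still end by 16:05.

15:25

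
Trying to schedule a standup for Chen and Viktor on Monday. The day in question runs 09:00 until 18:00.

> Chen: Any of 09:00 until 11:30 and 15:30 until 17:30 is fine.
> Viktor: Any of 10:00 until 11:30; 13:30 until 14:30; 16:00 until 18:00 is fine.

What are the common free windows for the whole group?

Chen ∩ Viktor: 10:00-11:30, 16:00-17:30.

10:00-11:30, 16:00-17:30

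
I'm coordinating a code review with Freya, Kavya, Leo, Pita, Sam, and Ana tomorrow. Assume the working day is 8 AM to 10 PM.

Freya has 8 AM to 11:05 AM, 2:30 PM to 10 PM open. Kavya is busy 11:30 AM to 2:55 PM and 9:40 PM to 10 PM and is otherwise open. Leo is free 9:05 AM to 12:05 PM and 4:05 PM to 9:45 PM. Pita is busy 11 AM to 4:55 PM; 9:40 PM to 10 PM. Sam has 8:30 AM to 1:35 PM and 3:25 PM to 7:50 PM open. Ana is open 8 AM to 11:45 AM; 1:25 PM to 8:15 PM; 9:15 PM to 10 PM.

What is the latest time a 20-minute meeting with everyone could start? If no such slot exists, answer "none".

19:30

Freya free: 08:00-11:05, 14:30-22:00.
Kavya free: 08:00-11:30, 14:55-21:40 (invert busy blocks within the working day).
Leo free: 09:05-12:05, 16:05-21:45.
Pita free: 08:00-11:00, 16:55-21:40 (invert busy blocks within the working day).
Sam free: 08:30-13:35, 15:25-19:50.
Ana free: 08:00-11:45, 13:25-20:15, 21:15-22:00.
Freya ∩ Kavya: 08:00-11:05, 14:55-21:40.
Freya ∩ Kavya ∩ Leo: 09:05-11:05, 16:05-21:40.
Freya ∩ Kavya ∩ Leo ∩ Pita: 09:05-11:00, 16:55-21:40.
Freya ∩ Kavya ∩ Leo ∩ Pita ∩ Sam: 09:05-11:00, 16:55-19:50.
Freya ∩ Kavya ∩ Leo ∩ Pita ∩ Sam ∩ Ana: 09:05-11:00, 16:55-19:50.
Those are the intersection windows.
The last common window of at least 20 minutes is 16:55-19:50; a 20-minute meeting can start as late as 19:30 and still end by 19:50.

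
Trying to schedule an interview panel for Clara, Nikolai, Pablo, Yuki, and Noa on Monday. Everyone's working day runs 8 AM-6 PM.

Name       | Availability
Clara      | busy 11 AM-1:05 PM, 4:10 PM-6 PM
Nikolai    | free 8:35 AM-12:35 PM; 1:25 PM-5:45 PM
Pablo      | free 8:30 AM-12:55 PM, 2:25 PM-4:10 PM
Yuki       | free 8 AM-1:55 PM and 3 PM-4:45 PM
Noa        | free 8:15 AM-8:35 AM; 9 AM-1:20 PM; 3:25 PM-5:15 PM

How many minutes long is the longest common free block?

120

Clara free: 08:00-11:00, 13:05-16:10 (invert busy blocks within the working day).
Nikolai free: 08:35-12:35, 13:25-17:45.
Pablo free: 08:30-12:55, 14:25-16:10.
Yuki free: 08:00-13:55, 15:00-16:45.
Noa free: 08:15-08:35, 09:00-13:20, 15:25-17:15.
Clara ∩ Nikolai: 08:35-11:00, 13:25-16:10.
Clara ∩ Nikolai ∩ Pablo: 08:35-11:00, 14:25-16:10.
Clara ∩ Nikolai ∩ Pablo ∩ Yuki: 08:35-11:00, 15:00-16:10.
Clara ∩ Nikolai ∩ Pablo ∩ Yuki ∩ Noa: 09:00-11:00, 15:25-16:10.
The longest is 09:00-11:00 at 120 minutes.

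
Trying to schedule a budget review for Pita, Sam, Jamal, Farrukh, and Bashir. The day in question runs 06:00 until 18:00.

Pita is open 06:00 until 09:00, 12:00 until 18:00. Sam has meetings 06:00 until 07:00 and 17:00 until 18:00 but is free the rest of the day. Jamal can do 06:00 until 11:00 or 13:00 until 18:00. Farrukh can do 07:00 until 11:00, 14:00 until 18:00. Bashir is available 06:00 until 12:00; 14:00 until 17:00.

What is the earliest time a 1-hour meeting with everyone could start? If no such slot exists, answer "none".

Pita free: 06:00-09:00, 12:00-18:00.
Sam free: 07:00-17:00 (invert busy blocks within the working day).
Jamal free: 06:00-11:00, 13:00-18:00.
Farrukh free: 07:00-11:00, 14:00-18:00.
Bashir free: 06:00-12:00, 14:00-17:00.
Pita ∩ Sam: 07:00-09:00, 12:00-17:00.
Pita ∩ Sam ∩ Jamal: 07:00-09:00, 13:00-17:00.
Pita ∩ Sam ∩ Jamal ∩ Farrukh: 07:00-09:00, 14:00-17:00.
Pita ∩ Sam ∩ Jamal ∩ Farrukh ∩ Bashir: 07:00-09:00, 14:00-17:00.
Those are the intersection windows.
The first common window of at least 60 minutes is 07:00-09:00, so the earliest start is 07:00.

07:00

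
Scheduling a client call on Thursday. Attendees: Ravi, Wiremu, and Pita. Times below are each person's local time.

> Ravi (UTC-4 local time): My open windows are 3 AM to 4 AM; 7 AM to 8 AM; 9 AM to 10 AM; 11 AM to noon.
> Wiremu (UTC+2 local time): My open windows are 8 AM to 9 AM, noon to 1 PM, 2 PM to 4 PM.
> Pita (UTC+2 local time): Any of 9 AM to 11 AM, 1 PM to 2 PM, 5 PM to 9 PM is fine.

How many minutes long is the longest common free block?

0

Ravi in UTC: 07:00-08:00, 11:00-12:00, 13:00-14:00, 15:00-16:00 (add 4h to convert from UTC-4).
Wiremu in UTC: 06:00-07:00, 10:00-11:00, 12:00-14:00 (subtract 2h to convert from UTC+2).
Pita in UTC: 07:00-09:00, 11:00-12:00, 15:00-19:00 (subtract 2h to convert from UTC+2).
Ravi ∩ Wiremu: 13:00-14:00.
Ravi ∩ Wiremu ∩ Pita: ∅.
There is no time when everyone is free.
No common window exists, so the longest block is 0 minutes.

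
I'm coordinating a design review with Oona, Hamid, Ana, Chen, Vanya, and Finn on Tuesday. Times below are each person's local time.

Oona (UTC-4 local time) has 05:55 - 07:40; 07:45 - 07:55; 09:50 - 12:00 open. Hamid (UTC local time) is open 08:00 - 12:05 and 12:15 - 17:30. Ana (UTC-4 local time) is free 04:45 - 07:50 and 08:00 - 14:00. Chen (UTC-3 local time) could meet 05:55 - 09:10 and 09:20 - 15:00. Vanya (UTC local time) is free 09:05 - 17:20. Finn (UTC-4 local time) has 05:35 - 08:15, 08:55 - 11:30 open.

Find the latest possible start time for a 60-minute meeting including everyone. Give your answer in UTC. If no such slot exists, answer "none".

14:30

Oona in UTC: 09:55-11:40, 11:45-11:55, 13:50-16:00 (add 4h to convert from UTC-4).
Hamid in UTC: 08:00-12:05, 12:15-17:30.
Ana in UTC: 08:45-11:50, 12:00-18:00 (add 4h to convert from UTC-4).
Chen in UTC: 08:55-12:10, 12:20-18:00 (add 3h to convert from UTC-3).
Vanya in UTC: 09:05-17:20.
Finn in UTC: 09:35-12:15, 12:55-15:30 (add 4h to convert from UTC-4).
Oona ∩ Hamid: 09:55-11:40, 11:45-11:55, 13:50-16:00.
Oona ∩ Hamid ∩ Ana: 09:55-11:40, 11:45-11:50, 13:50-16:00.
Oona ∩ Hamid ∩ Ana ∩ Chen: 09:55-11:40, 11:45-11:50, 13:50-16:00.
Oona ∩ Hamid ∩ Ana ∩ Chen ∩ Vanya: 09:55-11:40, 11:45-11:50, 13:50-16:00.
Oona ∩ Hamid ∩ Ana ∩ Chen ∩ Vanya ∩ Finn: 09:55-11:40, 11:45-11:50, 13:50-15:30.
Those are the intersection windows.
The last common window of at least 60 minutes is 13:50-15:30; a 60-minute meeting can start as late as 14:30 and still end by 15:30.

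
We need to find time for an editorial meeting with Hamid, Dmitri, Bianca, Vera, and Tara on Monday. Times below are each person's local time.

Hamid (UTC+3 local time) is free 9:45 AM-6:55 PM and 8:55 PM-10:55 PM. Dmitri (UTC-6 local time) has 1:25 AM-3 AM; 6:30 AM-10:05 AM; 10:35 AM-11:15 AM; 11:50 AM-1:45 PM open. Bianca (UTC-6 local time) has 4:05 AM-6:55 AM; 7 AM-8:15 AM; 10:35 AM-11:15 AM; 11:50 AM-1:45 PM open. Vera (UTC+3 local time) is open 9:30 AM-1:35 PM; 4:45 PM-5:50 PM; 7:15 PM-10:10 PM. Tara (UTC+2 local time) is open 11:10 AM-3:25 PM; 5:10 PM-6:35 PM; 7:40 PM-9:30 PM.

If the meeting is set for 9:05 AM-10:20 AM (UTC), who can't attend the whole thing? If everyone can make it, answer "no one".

Bianca, Dmitri, Tara

Hamid in UTC: 06:45-15:55, 17:55-19:55 (subtract 3h to convert from UTC+3).
Dmitri in UTC: 07:25-09:00, 12:30-16:05, 16:35-17:15, 17:50-19:45 (add 6h to convert from UTC-6).
Bianca in UTC: 10:05-12:55, 13:00-14:15, 16:35-17:15, 17:50-19:45 (add 6h to convert from UTC-6).
Vera in UTC: 06:30-10:35, 13:45-14:50, 16:15-19:10 (subtract 3h to convert from UTC+3).
Tara in UTC: 09:10-13:25, 15:10-16:35, 17:40-19:30 (subtract 2h to convert from UTC+2).
Hamid: free for 09:05-10:20. Dmitri: not fully free for 09:05-10:20. Bianca: not fully free for 09:05-10:20. Vera: free for 09:05-10:20. Tara: not fully free for 09:05-10:20.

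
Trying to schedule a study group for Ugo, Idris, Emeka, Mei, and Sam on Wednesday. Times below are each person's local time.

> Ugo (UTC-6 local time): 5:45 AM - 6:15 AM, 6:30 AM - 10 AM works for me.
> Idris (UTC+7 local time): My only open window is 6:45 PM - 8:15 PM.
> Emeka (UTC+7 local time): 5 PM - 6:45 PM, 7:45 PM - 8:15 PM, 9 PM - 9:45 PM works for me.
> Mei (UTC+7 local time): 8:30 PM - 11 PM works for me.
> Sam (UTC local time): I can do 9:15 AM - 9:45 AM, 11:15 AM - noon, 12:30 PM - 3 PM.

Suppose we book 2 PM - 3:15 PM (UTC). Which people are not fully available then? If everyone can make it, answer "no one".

Emeka, Idris, Sam

Ugo in UTC: 11:45-12:15, 12:30-16:00 (add 6h to convert from UTC-6).
Idris in UTC: 11:45-13:15 (subtract 7h to convert from UTC+7).
Emeka in UTC: 10:00-11:45, 12:45-13:15, 14:00-14:45 (subtract 7h to convert from UTC+7).
Mei in UTC: 13:30-16:00 (subtract 7h to convert from UTC+7).
Sam in UTC: 09:15-09:45, 11:15-12:00, 12:30-15:00.
Ugo: free for 14:00-15:15. Idris: not fully free for 14:00-15:15. Emeka: not fully free for 14:00-15:15. Mei: free for 14:00-15:15. Sam: not fully free for 14:00-15:15.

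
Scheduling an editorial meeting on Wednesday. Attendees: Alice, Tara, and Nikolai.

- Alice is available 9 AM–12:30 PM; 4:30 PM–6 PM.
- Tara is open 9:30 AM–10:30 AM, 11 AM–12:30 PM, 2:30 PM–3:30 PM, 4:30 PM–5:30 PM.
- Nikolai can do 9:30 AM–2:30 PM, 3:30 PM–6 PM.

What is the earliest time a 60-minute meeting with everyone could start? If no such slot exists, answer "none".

Alice ∩ Tara: 09:30-10:30, 11:00-12:30, 16:30-17:30.
Alice ∩ Tara ∩ Nikolai: 09:30-10:30, 11:00-12:30, 16:30-17:30.
Those are the intersection windows.
The first common window of at least 60 minutes is 09:30-10:30, so the earliest start is 09:30.

09:30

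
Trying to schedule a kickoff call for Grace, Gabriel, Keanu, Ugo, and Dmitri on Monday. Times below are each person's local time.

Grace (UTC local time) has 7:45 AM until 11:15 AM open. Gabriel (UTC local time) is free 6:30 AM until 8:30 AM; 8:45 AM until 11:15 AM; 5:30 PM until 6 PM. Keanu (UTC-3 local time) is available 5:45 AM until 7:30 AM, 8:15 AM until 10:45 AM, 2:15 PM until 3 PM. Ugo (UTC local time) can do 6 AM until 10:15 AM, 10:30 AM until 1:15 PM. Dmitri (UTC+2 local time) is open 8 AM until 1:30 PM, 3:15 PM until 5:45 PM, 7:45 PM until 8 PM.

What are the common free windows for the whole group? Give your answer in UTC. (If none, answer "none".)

Grace in UTC: 07:45-11:15.
Gabriel in UTC: 06:30-08:30, 08:45-11:15, 17:30-18:00.
Keanu in UTC: 08:45-10:30, 11:15-13:45, 17:15-18:00 (add 3h to convert from UTC-3).
Ugo in UTC: 06:00-10:15, 10:30-13:15.
Dmitri in UTC: 06:00-11:30, 13:15-15:45, 17:45-18:00 (subtract 2h to convert from UTC+2).
Grace ∩ Gabriel: 07:45-08:30, 08:45-11:15.
Grace ∩ Gabriel ∩ Keanu: 08:45-10:30.
Grace ∩ Gabriel ∩ Keanu ∩ Ugo: 08:45-10:15.
Grace ∩ Gabriel ∩ Keanu ∩ Ugo ∩ Dmitri: 08:45-10:15.
So the common availability across everyone is 08:45-10:15.

08:45-10:15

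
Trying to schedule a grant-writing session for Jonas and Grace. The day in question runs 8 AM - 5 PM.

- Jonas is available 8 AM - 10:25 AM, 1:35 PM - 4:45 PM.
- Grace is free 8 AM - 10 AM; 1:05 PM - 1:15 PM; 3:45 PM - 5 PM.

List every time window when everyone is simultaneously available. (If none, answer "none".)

Jonas ∩ Grace: 08:00-10:00, 15:45-16:45.

08:00-10:00, 15:45-16:45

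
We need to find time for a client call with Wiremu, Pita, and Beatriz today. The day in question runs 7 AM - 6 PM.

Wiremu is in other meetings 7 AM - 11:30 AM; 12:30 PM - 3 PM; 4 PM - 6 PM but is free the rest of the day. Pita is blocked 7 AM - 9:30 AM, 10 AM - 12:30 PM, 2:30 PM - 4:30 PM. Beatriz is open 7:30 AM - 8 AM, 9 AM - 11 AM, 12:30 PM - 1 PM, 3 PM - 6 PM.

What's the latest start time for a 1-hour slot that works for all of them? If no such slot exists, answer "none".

Wiremu free: 11:30-12:30, 15:00-16:00 (invert busy blocks within the working day).
Pita free: 09:30-10:00, 12:30-14:30, 16:30-18:00 (invert busy blocks within the working day).
Beatriz free: 07:30-08:00, 09:00-11:00, 12:30-13:00, 15:00-18:00.
Wiremu ∩ Pita: ∅.
Wiremu ∩ Pita ∩ Beatriz: ∅.
There is no time when everyone is free.
No common window is at least 60 minutes long.

none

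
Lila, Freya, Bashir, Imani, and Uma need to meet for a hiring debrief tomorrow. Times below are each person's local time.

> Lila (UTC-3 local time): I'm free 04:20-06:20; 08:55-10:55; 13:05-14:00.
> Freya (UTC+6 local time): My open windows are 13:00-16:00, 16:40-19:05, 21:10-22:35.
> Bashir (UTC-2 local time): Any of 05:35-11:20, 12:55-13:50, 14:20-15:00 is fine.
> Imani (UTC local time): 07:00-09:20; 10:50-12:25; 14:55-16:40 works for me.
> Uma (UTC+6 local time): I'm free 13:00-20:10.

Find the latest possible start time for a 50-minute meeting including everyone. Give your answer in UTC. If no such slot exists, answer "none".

Lila in UTC: 07:20-09:20, 11:55-13:55, 16:05-17:00 (add 3h to convert from UTC-3).
Freya in UTC: 07:00-10:00, 10:40-13:05, 15:10-16:35 (subtract 6h to convert from UTC+6).
Bashir in UTC: 07:35-13:20, 14:55-15:50, 16:20-17:00 (add 2h to convert from UTC-2).
Imani in UTC: 07:00-09:20, 10:50-12:25, 14:55-16:40.
Uma in UTC: 07:00-14:10 (subtract 6h to convert from UTC+6).
Lila ∩ Freya: 07:20-09:20, 11:55-13:05, 16:05-16:35.
Lila ∩ Freya ∩ Bashir: 07:35-09:20, 11:55-13:05, 16:20-16:35.
Lila ∩ Freya ∩ Bashir ∩ Imani: 07:35-09:20, 11:55-12:25, 16:20-16:35.
Lila ∩ Freya ∩ Bashir ∩ Imani ∩ Uma: 07:35-09:20, 11:55-12:25.
Those are the intersection windows.
The last common window of at least 50 minutes is 07:35-09:20; a 50-minute meeting can start as late as 08:30 and still end by 09:20.

08:30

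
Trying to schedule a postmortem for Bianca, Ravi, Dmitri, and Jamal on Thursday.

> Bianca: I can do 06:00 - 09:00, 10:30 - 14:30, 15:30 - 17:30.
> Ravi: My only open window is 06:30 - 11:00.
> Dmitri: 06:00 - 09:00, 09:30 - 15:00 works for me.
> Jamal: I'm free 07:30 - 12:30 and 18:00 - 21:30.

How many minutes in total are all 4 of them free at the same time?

120

Bianca ∩ Ravi: 06:30-09:00, 10:30-11:00.
Bianca ∩ Ravi ∩ Dmitri: 06:30-09:00, 10:30-11:00.
Bianca ∩ Ravi ∩ Dmitri ∩ Jamal: 07:30-09:00, 10:30-11:00.
Those are the intersection windows.
Summing the common windows: 90 + 30 = 120 minutes.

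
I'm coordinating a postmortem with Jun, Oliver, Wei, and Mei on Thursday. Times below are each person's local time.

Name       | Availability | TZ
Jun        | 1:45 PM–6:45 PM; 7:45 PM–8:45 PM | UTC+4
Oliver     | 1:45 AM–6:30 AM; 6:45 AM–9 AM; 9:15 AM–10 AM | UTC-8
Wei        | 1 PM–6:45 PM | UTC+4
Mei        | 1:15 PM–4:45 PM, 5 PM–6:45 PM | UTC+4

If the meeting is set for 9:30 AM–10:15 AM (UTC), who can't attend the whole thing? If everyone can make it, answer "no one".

Jun, Oliver

Jun in UTC: 09:45-14:45, 15:45-16:45 (subtract 4h to convert from UTC+4).
Oliver in UTC: 09:45-14:30, 14:45-17:00, 17:15-18:00 (add 8h to convert from UTC-8).
Wei in UTC: 09:00-14:45 (subtract 4h to convert from UTC+4).
Mei in UTC: 09:15-12:45, 13:00-14:45 (subtract 4h to convert from UTC+4).
Jun: not fully free for 09:30-10:15. Oliver: not fully free for 09:30-10:15. Wei: free for 09:30-10:15. Mei: free for 09:30-10:15.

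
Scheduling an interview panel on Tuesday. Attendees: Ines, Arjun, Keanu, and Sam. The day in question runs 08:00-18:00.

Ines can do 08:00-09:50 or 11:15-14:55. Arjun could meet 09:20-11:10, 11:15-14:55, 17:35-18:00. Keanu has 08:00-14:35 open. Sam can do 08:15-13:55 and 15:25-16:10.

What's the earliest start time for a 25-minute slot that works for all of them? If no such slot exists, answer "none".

09:20

Ines ∩ Arjun: 09:20-09:50, 11:15-14:55.
Ines ∩ Arjun ∩ Keanu: 09:20-09:50, 11:15-14:35.
Ines ∩ Arjun ∩ Keanu ∩ Sam: 09:20-09:50, 11:15-13:55.
So the common availability across everyone is 09:20-09:50, 11:15-13:55.
The first common window of at least 25 minutes is 09:20-09:50, so the earliest start is 09:20.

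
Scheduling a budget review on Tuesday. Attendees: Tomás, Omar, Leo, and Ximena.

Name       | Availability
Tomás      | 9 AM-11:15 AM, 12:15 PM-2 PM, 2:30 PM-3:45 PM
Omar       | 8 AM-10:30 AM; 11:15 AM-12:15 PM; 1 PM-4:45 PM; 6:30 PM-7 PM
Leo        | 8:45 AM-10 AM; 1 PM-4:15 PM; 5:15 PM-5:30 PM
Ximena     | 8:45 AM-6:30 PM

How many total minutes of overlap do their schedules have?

195

Tomás ∩ Omar: 09:00-10:30, 13:00-14:00, 14:30-15:45.
Tomás ∩ Omar ∩ Leo: 09:00-10:00, 13:00-14:00, 14:30-15:45.
Tomás ∩ Omar ∩ Leo ∩ Ximena: 09:00-10:00, 13:00-14:00, 14:30-15:45.
Those are the intersection windows.
Summing the common windows: 60 + 60 + 75 = 195 minutes.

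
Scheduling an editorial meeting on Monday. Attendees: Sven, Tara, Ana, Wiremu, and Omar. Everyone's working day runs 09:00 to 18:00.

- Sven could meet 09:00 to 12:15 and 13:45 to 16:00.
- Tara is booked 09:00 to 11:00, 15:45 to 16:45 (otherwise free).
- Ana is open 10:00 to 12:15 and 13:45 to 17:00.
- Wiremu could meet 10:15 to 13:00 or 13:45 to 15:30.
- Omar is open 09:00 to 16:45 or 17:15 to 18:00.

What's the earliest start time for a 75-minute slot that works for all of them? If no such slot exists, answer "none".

11:00

Sven free: 09:00-12:15, 13:45-16:00.
Tara free: 11:00-15:45, 16:45-18:00 (invert busy blocks within the working day).
Ana free: 10:00-12:15, 13:45-17:00.
Wiremu free: 10:15-13:00, 13:45-15:30.
Omar free: 09:00-16:45, 17:15-18:00.
Sven ∩ Tara: 11:00-12:15, 13:45-15:45.
Sven ∩ Tara ∩ Ana: 11:00-12:15, 13:45-15:45.
Sven ∩ Tara ∩ Ana ∩ Wiremu: 11:00-12:15, 13:45-15:30.
Sven ∩ Tara ∩ Ana ∩ Wiremu ∩ Omar: 11:00-12:15, 13:45-15:30.
The first common window of at least 75 minutes is 11:00-12:15, so the earliest start is 11:00.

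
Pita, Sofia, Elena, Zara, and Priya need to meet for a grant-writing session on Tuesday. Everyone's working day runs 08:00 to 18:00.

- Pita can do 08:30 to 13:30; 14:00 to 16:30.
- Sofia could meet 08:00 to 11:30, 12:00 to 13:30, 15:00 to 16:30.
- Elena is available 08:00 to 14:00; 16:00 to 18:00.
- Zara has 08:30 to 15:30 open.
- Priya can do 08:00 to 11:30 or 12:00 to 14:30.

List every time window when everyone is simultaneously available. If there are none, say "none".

Pita ∩ Sofia: 08:30-11:30, 12:00-13:30, 15:00-16:30.
Pita ∩ Sofia ∩ Elena: 08:30-11:30, 12:00-13:30, 16:00-16:30.
Pita ∩ Sofia ∩ Elena ∩ Zara: 08:30-11:30, 12:00-13:30.
Pita ∩ Sofia ∩ Elena ∩ Zara ∩ Priya: 08:30-11:30, 12:00-13:30.

08:30-11:30, 12:00-13:30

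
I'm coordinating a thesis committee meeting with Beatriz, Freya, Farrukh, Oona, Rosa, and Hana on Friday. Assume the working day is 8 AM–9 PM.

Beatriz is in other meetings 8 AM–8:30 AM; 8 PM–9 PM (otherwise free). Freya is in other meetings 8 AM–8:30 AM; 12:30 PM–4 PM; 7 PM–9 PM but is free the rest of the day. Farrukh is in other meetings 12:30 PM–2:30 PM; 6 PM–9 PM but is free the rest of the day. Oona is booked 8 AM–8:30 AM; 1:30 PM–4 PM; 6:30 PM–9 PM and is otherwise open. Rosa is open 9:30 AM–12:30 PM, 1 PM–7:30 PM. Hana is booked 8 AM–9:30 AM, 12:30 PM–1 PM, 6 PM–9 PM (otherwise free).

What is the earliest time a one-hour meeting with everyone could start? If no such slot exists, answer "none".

Beatriz free: 08:30-20:00 (invert busy blocks within the working day).
Freya free: 08:30-12:30, 16:00-19:00 (invert busy blocks within the working day).
Farrukh free: 08:00-12:30, 14:30-18:00 (invert busy blocks within the working day).
Oona free: 08:30-13:30, 16:00-18:30 (invert busy blocks within the working day).
Rosa free: 09:30-12:30, 13:00-19:30.
Hana free: 09:30-12:30, 13:00-18:00 (invert busy blocks within the working day).
Beatriz ∩ Freya: 08:30-12:30, 16:00-19:00.
Beatriz ∩ Freya ∩ Farrukh: 08:30-12:30, 16:00-18:00.
Beatriz ∩ Freya ∩ Farrukh ∩ Oona: 08:30-12:30, 16:00-18:00.
Beatriz ∩ Freya ∩ Farrukh ∩ Oona ∩ Rosa: 09:30-12:30, 16:00-18:00.
Beatriz ∩ Freya ∩ Farrukh ∩ Oona ∩ Rosa ∩ Hana: 09:30-12:30, 16:00-18:00.
The first common window of at least 60 minutes is 09:30-12:30, so the earliest start is 09:30.

09:30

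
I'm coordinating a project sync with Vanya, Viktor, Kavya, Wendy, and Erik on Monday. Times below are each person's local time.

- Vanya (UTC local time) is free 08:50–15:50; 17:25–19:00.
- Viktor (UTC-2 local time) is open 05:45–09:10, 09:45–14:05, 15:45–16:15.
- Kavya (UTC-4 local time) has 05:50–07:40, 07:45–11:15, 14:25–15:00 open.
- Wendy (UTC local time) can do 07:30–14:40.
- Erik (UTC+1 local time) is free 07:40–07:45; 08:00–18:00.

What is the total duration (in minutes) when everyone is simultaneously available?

255

Vanya in UTC: 08:50-15:50, 17:25-19:00.
Viktor in UTC: 07:45-11:10, 11:45-16:05, 17:45-18:15 (add 2h to convert from UTC-2).
Kavya in UTC: 09:50-11:40, 11:45-15:15, 18:25-19:00 (add 4h to convert from UTC-4).
Wendy in UTC: 07:30-14:40.
Erik in UTC: 06:40-06:45, 07:00-17:00 (subtract 1h to convert from UTC+1).
Vanya ∩ Viktor: 08:50-11:10, 11:45-15:50, 17:45-18:15.
Vanya ∩ Viktor ∩ Kavya: 09:50-11:10, 11:45-15:15.
Vanya ∩ Viktor ∩ Kavya ∩ Wendy: 09:50-11:10, 11:45-14:40.
Vanya ∩ Viktor ∩ Kavya ∩ Wendy ∩ Erik: 09:50-11:10, 11:45-14:40.
Summing the common windows: 80 + 175 = 255 minutes.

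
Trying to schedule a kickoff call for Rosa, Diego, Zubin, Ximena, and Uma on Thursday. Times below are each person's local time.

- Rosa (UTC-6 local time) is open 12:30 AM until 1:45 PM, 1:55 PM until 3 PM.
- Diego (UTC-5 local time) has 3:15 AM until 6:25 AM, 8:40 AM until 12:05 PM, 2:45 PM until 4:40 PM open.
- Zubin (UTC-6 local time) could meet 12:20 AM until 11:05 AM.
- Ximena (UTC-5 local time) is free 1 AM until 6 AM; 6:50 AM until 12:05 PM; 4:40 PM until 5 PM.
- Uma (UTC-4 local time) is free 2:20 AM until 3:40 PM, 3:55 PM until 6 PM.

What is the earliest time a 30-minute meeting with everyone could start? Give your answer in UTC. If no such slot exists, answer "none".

08:15

Rosa in UTC: 06:30-19:45, 19:55-21:00 (add 6h to convert from UTC-6).
Diego in UTC: 08:15-11:25, 13:40-17:05, 19:45-21:40 (add 5h to convert from UTC-5).
Zubin in UTC: 06:20-17:05 (add 6h to convert from UTC-6).
Ximena in UTC: 06:00-11:00, 11:50-17:05, 21:40-22:00 (add 5h to convert from UTC-5).
Uma in UTC: 06:20-19:40, 19:55-22:00 (add 4h to convert from UTC-4).
Rosa ∩ Diego: 08:15-11:25, 13:40-17:05, 19:55-21:00.
Rosa ∩ Diego ∩ Zubin: 08:15-11:25, 13:40-17:05.
Rosa ∩ Diego ∩ Zubin ∩ Ximena: 08:15-11:00, 13:40-17:05.
Rosa ∩ Diego ∩ Zubin ∩ Ximena ∩ Uma: 08:15-11:00, 13:40-17:05.
The first common window of at least 30 minutes is 08:15-11:00, so the earliest start is 08:15.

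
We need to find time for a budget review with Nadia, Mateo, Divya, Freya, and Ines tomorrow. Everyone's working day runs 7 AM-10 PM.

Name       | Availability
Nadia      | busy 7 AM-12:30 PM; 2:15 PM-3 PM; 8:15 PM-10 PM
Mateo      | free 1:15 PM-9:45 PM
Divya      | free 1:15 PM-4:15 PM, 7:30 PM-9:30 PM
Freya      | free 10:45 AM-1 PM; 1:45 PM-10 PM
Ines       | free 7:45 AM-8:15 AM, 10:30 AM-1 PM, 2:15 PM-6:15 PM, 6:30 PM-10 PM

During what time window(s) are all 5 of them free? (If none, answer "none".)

15:00-16:15, 19:30-20:15

Nadia free: 12:30-14:15, 15:00-20:15 (invert busy blocks within the working day).
Mateo free: 13:15-21:45.
Divya free: 13:15-16:15, 19:30-21:30.
Freya free: 10:45-13:00, 13:45-22:00.
Ines free: 07:45-08:15, 10:30-13:00, 14:15-18:15, 18:30-22:00.
Nadia ∩ Mateo: 13:15-14:15, 15:00-20:15.
Nadia ∩ Mateo ∩ Divya: 13:15-14:15, 15:00-16:15, 19:30-20:15.
Nadia ∩ Mateo ∩ Divya ∩ Freya: 13:45-14:15, 15:00-16:15, 19:30-20:15.
Nadia ∩ Mateo ∩ Divya ∩ Freya ∩ Ines: 15:00-16:15, 19:30-20:15.
So the common availability across everyone is 15:00-16:15, 19:30-20:15.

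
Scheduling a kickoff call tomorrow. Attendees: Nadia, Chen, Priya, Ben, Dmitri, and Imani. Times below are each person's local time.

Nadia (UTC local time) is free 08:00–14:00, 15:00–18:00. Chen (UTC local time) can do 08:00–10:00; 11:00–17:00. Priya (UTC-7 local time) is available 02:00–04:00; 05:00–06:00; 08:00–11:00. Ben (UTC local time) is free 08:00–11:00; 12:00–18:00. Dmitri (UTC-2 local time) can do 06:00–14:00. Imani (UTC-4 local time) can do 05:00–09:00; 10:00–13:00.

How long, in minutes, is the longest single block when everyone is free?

60

Nadia in UTC: 08:00-14:00, 15:00-18:00.
Chen in UTC: 08:00-10:00, 11:00-17:00.
Priya in UTC: 09:00-11:00, 12:00-13:00, 15:00-18:00 (add 7h to convert from UTC-7).
Ben in UTC: 08:00-11:00, 12:00-18:00.
Dmitri in UTC: 08:00-16:00 (add 2h to convert from UTC-2).
Imani in UTC: 09:00-13:00, 14:00-17:00 (add 4h to convert from UTC-4).
Nadia ∩ Chen: 08:00-10:00, 11:00-14:00, 15:00-17:00.
Nadia ∩ Chen ∩ Priya: 09:00-10:00, 12:00-13:00, 15:00-17:00.
Nadia ∩ Chen ∩ Priya ∩ Ben: 09:00-10:00, 12:00-13:00, 15:00-17:00.
Nadia ∩ Chen ∩ Priya ∩ Ben ∩ Dmitri: 09:00-10:00, 12:00-13:00, 15:00-16:00.
Nadia ∩ Chen ∩ Priya ∩ Ben ∩ Dmitri ∩ Imani: 09:00-10:00, 12:00-13:00, 15:00-16:00.
So the common availability across everyone is 09:00-10:00, 12:00-13:00, 15:00-16:00.
The longest is 09:00-10:00 at 60 minutes.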